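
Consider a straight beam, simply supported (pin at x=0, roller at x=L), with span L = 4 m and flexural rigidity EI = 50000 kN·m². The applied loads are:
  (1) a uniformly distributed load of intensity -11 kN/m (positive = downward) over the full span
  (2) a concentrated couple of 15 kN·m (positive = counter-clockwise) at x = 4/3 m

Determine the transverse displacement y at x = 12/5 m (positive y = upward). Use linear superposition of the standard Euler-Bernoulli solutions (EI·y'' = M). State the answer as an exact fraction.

Load 1 — uniform load w=-11 kN/m over full span:
  y_1 = -wx(L³-2Lx²+x³)/(24EI) = -(-11)·(12/5)·(4³-2·4·(12/5)²+(12/5)³)/(24·50000) = 1364/1953125 m
Load 2 — applied couple M₀=15 kN·m at a=4/3 m (b=L-a=8/3):
  y_2 = (M₀x³/(6L)-M₀(x-a)²/2+C₁x)/EI  [x>a] with C₁=M₀(3b²-L²)/(6L)=10/3 = (15·(12/5)³/(6·4)-15·((12/5)-(4/3))²/2+(10/3)·(12/5))/50000 = 38/234375 m
Superposition: y = Σ y_i = 5042/5859375 m ≈ 0.000861 m

y(12/5) = 5042/5859375 m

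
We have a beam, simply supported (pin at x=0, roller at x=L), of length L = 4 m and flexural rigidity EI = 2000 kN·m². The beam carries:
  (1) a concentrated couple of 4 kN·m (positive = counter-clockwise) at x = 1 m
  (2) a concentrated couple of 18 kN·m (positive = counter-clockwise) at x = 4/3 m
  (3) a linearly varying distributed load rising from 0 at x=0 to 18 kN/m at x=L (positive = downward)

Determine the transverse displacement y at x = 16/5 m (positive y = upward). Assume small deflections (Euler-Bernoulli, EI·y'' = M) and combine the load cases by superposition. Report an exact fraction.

y(16/5) = -86429/15625000 m

Load 1 — applied couple M₀=4 kN·m at a=1 m (b=L-a=3):
  y_1 = (M₀x³/(6L)-M₀(x-a)²/2+C₁x)/EI  [x>a] with C₁=M₀(3b²-L²)/(6L)=11/6 = (4·(16/5)³/(6·4)-4·((16/5)-1)²/2+(11/6)·(16/5))/2000 = 103/125000 m
Load 2 — applied couple M₀=18 kN·m at a=4/3 m (b=L-a=8/3):
  y_2 = (M₀x³/(6L)-M₀(x-a)²/2+C₁x)/EI  [x>a] with C₁=M₀(3b²-L²)/(6L)=4 = (18·(16/5)³/(6·4)-18·((16/5)-(4/3))²/2+4·(16/5))/2000 = 47/15625 m
Load 3 — triangular load w₀=18 kN/m (0→w₀ over full span):
  y_3 = -w₀x(7L⁴-10L²x²+3x⁴)/(360LEI) = -18·(16/5)·(7·4⁴-10·4²·(16/5)²+3·(16/5)⁴)/(360·4·2000) = -18288/1953125 m
Superposition: y = Σ y_i = -86429/15625000 m ≈ -0.005531 m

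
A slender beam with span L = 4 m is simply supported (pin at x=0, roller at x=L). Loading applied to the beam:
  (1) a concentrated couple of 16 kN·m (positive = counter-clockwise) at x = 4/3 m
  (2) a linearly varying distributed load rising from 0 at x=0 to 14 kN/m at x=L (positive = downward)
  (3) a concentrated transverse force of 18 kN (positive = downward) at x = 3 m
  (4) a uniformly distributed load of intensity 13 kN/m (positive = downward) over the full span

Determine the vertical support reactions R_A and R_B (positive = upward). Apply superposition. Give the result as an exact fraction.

Load 1 — applied couple M₀=16 kN·m at a=4/3 m (b=L-a=8/3):
  R_A = M₀/L = 16/4 = 4 kN
  R_B = -M₀/L = -16/4 = -4 kN
Load 2 — triangular load w₀=14 kN/m (0→w₀ over full span):
  R_A = w₀L/6 = 14·4/6 = 28/3 kN
  R_B = w₀L/3 = 14·4/3 = 56/3 kN
Load 3 — point force P=18 kN at a=3 m (b=L-a=1):
  R_A = Pb/L = 18·1/4 = 9/2 kN
  R_B = Pa/L = 18·3/4 = 27/2 kN
Load 4 — uniform load w=13 kN/m over full span:
  R_A = wL/2 = 13·4/2 = 26 kN
  R_B = wL/2 = 13·4/2 = 26 kN
Superposition: R_A = 263/6 kN, R_B = 325/6 kN

R_A = 263/6 kN, R_B = 325/6 kN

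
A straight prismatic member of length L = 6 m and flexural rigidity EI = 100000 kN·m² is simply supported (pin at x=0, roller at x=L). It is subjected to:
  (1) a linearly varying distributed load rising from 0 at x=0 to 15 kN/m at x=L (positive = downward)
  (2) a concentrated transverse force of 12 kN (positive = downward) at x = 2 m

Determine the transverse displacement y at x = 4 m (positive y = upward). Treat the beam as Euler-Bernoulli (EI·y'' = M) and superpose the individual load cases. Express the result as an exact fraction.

Load 1 — triangular load w₀=15 kN/m (0→w₀ over full span):
  y_1 = -w₀x(7L⁴-10L²x²+3x⁴)/(360LEI) = -15·4·(7·6⁴-10·6²·4²+3·4⁴)/(360·6·100000) = -17/15000 m
Load 2 — point force P=12 kN at a=2 m (b=L-a=4):
  y_2 = -Pa(L-x)(2Lx-a²-x²)/(6LEI)  [x>a] = -12·2·(6-4)·(2·6·4-2²-4²)/(6·6·100000) = -7/18750 m
Superposition: y = Σ y_i = -113/75000 m ≈ -0.001507 m

y(4) = -113/75000 m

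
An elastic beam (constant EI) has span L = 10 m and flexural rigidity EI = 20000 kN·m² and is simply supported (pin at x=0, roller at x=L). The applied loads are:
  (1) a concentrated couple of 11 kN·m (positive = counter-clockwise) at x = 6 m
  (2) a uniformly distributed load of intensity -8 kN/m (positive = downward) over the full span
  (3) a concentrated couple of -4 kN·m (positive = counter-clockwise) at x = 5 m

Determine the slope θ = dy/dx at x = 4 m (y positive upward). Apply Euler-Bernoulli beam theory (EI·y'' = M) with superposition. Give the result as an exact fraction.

Load 1 — applied couple M₀=11 kN·m at a=6 m (b=L-a=4):
  θ_1 = (M₀x²/(2L)+C₁)/EI  [x≤a] with C₁=M₀(3b²-L²)/(6L)=-143/15 = (11·4²/(2·10)+(-143/15))/20000 = -11/300000 rad
Load 2 — uniform load w=-8 kN/m over full span:
  θ_2 = -w(L³-6Lx²+4x³)/(24EI) = -(-8)·(10³-6·10·4²+4·4³)/(24·20000) = 37/7500 rad
Load 3 — applied couple M₀=-4 kN·m at a=5 m (b=L-a=5):
  θ_3 = (M₀x²/(2L)+C₁)/EI  [x≤a] with C₁=M₀(3b²-L²)/(6L)=5/3 = ((-4)·4²/(2·10)+(5/3))/20000 = -23/300000 rad
Superposition: θ = Σ θ_i = 241/50000 rad ≈ 0.004820 rad

θ(4) = 241/50000 rad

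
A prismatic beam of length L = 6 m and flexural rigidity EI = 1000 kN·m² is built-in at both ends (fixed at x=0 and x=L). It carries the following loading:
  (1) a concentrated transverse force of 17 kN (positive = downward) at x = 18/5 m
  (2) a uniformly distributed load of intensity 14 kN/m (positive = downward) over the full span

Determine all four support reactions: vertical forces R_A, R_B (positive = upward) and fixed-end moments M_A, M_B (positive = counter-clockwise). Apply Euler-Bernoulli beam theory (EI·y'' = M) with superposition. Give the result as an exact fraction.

R_A = 5998/125 kN, M_A = 6474/125 kN·m, R_B = 6627/125 kN, M_B = -7086/125 kN·m

Load 1 — point force P=17 kN at a=18/5 m (b=L-a=12/5):
  R_A = Pb²(3a+b)/L³ = 17·(12/5)²·(3·(18/5)+(12/5))/6³ = 748/125 kN
  M_A = Pab²/L² = 17·(18/5)·(12/5)²/6² = 1224/125 kN·m
  R_B = Pa²(a+3b)/L³ = 17·(18/5)²·((18/5)+3·(12/5))/6³ = 1377/125 kN
  M_B = -Pa²b/L² = -17·(18/5)²·(12/5)/6² = -1836/125 kN·m
Load 2 — uniform load w=14 kN/m over full span:
  R_A = wL/2 = 14·6/2 = 42 kN
  M_A = wL²/12 = 14·6²/12 = 42 kN·m
  R_B = wL/2 = 14·6/2 = 42 kN
  M_B = -wL²/12 = -14·6²/12 = -42 kN·m
Superposition: R_A = 5998/125 kN, M_A = 6474/125 kN·m, R_B = 6627/125 kN, M_B = -7086/125 kN·m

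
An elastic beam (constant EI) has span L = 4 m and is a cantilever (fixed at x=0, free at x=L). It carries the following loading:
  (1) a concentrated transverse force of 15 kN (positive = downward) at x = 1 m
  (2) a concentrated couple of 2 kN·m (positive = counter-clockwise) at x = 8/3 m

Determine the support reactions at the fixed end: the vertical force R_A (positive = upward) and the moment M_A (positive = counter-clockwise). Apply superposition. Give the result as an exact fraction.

R_A = 15 kN, M_A = 13 kN·m

Load 1 — point force P=15 kN at a=1 m (b=L-a=3):
  R_A = P = 15 kN
  M_A = Pa = 15·1 = 15 kN·m
Load 2 — applied couple M₀=2 kN·m at a=8/3 m (b=L-a=4/3):
  R_A = 0 kN
  M_A = -M₀ = -2 kN·m
Superposition: R_A = 15 kN, M_A = 13 kN·m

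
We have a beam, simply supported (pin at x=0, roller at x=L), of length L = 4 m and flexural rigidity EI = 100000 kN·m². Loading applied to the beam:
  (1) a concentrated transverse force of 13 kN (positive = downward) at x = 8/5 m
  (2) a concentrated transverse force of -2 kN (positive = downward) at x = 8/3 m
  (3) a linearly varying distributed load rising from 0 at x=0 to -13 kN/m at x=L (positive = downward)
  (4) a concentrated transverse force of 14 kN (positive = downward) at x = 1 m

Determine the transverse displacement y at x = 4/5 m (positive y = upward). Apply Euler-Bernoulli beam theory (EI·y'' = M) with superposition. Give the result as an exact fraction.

y(4/5) = -6921893/126562500000 m

Load 1 — point force P=13 kN at a=8/5 m (b=L-a=12/5):
  y_1 = -Pbx(L²-b²-x²)/(6LEI)  [x≤a] = -13·(12/5)·(4/5)·(4²-(12/5)²-(4/5)²)/(6·4·100000) = -39/390625 m
Load 2 — point force P=-2 kN at a=8/3 m (b=L-a=4/3):
  y_2 = -Pbx(L²-b²-x²)/(6LEI)  [x≤a] = -(-2)·(4/3)·(4/5)·(4²-(4/3)²-(4/5)²)/(6·4·100000) = 382/31640625 m
Load 3 — triangular load w₀=-13 kN/m (0→w₀ over full span):
  y_3 = -w₀x(7L⁴-10L²x²+3x⁴)/(360LEI) = -(-13)·(4/5)·(7·4⁴-10·4²·(4/5)²+3·(4/5)⁴)/(360·4·100000) = 17888/146484375 m
Load 4 — point force P=14 kN at a=1 m (b=L-a=3):
  y_4 = -Pbx(L²-b²-x²)/(6LEI)  [x≤a] = -14·3·(4/5)·(4²-3²-(4/5)²)/(6·4·100000) = -1113/12500000 m
Superposition: y = Σ y_i = -6921893/126562500000 m ≈ -0.000055 m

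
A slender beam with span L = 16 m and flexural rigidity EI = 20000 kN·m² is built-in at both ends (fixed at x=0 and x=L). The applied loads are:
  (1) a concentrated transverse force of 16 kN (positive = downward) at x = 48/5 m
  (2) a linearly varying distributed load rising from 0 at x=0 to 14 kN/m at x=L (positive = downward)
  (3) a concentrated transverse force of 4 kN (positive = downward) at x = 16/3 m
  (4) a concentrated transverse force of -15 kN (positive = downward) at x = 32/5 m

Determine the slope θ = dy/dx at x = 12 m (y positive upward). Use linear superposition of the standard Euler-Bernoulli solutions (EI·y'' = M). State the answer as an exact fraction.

Load 1 — point force P=16 kN at a=48/5 m (b=L-a=32/5):
  θ_1 = Pa²(L-x)(2bL-(3b+a)(L-x))/(2L³EI)  [x>a] = 16·(48/5)²·(16-12)·(2·(32/5)·16-(3·(32/5)+(48/5))·(16-12))/(2·16³·20000) = 252/78125 rad
Load 2 — triangular load w₀=14 kN/m (0→w₀ over full span):
  θ_2 = -w₀(2x(L-x)(L-2x)(x+2L)+x²(L-x)²)/(120LEI) = -14·(2·12·(16-12)·(16-2·12)·(12+2·16)+12²·(16-12)²)/(120·16·20000) = 287/25000 rad
Load 3 — point force P=4 kN at a=16/3 m (b=L-a=32/3):
  θ_3 = Pa²(L-x)(2bL-(3b+a)(L-x))/(2L³EI)  [x>a] = 4·(16/3)²·(16-12)·(2·(32/3)·16-(3·(32/3)+(16/3))·(16-12))/(2·16³·20000) = 1/1875 rad
Load 4 — point force P=-15 kN at a=32/5 m (b=L-a=48/5):
  θ_4 = Pa²(L-x)(2bL-(3b+a)(L-x))/(2L³EI)  [x>a] = (-15)·(32/5)²·(16-12)·(2·(48/5)·16-(3·(48/5)+(32/5))·(16-12))/(2·16³·20000) = -39/15625 rad
Superposition: θ = Σ θ_i = 23893/1875000 rad ≈ 0.012743 rad

θ(12) = 23893/1875000 rad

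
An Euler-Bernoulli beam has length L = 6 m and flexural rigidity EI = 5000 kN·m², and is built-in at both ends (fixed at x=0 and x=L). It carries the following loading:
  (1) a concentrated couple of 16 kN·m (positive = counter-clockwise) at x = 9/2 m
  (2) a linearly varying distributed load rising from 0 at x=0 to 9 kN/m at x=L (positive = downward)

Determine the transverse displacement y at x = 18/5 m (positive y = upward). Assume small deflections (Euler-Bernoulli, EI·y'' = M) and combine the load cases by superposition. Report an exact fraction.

y(18/5) = -184599/39062500 m

Load 1 — applied couple M₀=16 kN·m at a=9/2 m (b=L-a=3/2):
  y_1 = (R_Ax³/6 - M_Ax²/2)/EI  [x≤a] with R_A=3, M_A=5 = (3·(18/5)³/6 - 5·(18/5)²/2)/5000 = -567/312500 m
Load 2 — triangular load w₀=9 kN/m (0→w₀ over full span):
  y_2 = -w₀x²(L-x)²(x+2L)/(120LEI) = -9·(18/5)²·(6-(18/5))²·((18/5)+2·6)/(120·6·5000) = -28431/9765625 m
Superposition: y = Σ y_i = -184599/39062500 m ≈ -0.004726 m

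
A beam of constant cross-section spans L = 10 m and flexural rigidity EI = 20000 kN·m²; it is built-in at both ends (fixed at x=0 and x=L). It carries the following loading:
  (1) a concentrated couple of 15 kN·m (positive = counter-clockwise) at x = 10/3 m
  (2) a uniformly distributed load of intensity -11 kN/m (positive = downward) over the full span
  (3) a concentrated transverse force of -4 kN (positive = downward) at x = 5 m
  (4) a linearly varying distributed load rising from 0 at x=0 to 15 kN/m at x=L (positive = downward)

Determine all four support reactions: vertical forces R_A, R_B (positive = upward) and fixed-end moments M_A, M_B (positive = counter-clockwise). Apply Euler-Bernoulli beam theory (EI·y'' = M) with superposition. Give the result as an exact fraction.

Load 1 — applied couple M₀=15 kN·m at a=10/3 m (b=L-a=20/3):
  R_A = 6M₀ab/L³ = 6·15·(10/3)·(20/3)/10³ = 2 kN
  M_A = M₀b(2a-b)/L² = 15·(20/3)·(2·(10/3)-(20/3))/10² = 0 kN·m
  R_B = -6M₀ab/L³ = -6·15·(10/3)·(20/3)/10³ = -2 kN
  M_B = M₀a(2b-a)/L² = 15·(10/3)·(2·(20/3)-(10/3))/10² = 5 kN·m
Load 2 — uniform load w=-11 kN/m over full span:
  R_A = wL/2 = (-11)·10/2 = -55 kN
  M_A = wL²/12 = (-11)·10²/12 = -275/3 kN·m
  R_B = wL/2 = (-11)·10/2 = -55 kN
  M_B = -wL²/12 = -(-11)·10²/12 = 275/3 kN·m
Load 3 — point force P=-4 kN at a=5 m (b=L-a=5):
  R_A = Pb²(3a+b)/L³ = (-4)·5²·(3·5+5)/10³ = -2 kN
  M_A = Pab²/L² = (-4)·5·5²/10² = -5 kN·m
  R_B = Pa²(a+3b)/L³ = (-4)·5²·(5+3·5)/10³ = -2 kN
  M_B = -Pa²b/L² = -(-4)·5²·5/10² = 5 kN·m
Load 4 — triangular load w₀=15 kN/m (0→w₀ over full span):
  R_A = 3w₀L/20 = 3·15·10/20 = 45/2 kN
  M_A = w₀L²/30 = 15·10²/30 = 50 kN·m
  R_B = 7w₀L/20 = 7·15·10/20 = 105/2 kN
  M_B = -w₀L²/20 = -15·10²/20 = -75 kN·m
Superposition: R_A = -65/2 kN, M_A = -140/3 kN·m, R_B = -13/2 kN, M_B = 80/3 kN·m

R_A = -65/2 kN, M_A = -140/3 kN·m, R_B = -13/2 kN, M_B = 80/3 kN·m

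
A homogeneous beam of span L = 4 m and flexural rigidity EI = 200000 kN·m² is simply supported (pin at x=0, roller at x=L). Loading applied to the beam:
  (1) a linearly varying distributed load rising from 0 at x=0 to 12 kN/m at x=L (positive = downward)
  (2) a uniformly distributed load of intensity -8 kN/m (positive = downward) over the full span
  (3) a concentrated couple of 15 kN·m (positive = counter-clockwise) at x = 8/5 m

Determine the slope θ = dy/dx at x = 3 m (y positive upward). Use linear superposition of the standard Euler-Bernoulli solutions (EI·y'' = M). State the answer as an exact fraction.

Load 1 — triangular load w₀=12 kN/m (0→w₀ over full span):
  θ_1 = -w₀(7L⁴-30L²x²+15x⁴)/(360LEI) = -12·(7·4⁴-30·4²·3²+15·3⁴)/(360·4·200000) = 1313/24000000 rad
Load 2 — uniform load w=-8 kN/m over full span:
  θ_2 = -w(L³-6Lx²+4x³)/(24EI) = -(-8)·(4³-6·4·3²+4·3³)/(24·200000) = -11/150000 rad
Load 3 — applied couple M₀=15 kN·m at a=8/5 m (b=L-a=12/5):
  θ_3 = (M₀x²/(2L)-M₀(x-a)+C₁)/EI  [x>a] with C₁=M₀(3b²-L²)/(6L)=4/5 = (15·3²/(2·4)-15·(3-(8/5))+(4/5))/200000 = -133/8000000 rad
Superposition: θ = Σ θ_i = -141/4000000 rad ≈ -0.000035 rad

θ(3) = -141/4000000 rad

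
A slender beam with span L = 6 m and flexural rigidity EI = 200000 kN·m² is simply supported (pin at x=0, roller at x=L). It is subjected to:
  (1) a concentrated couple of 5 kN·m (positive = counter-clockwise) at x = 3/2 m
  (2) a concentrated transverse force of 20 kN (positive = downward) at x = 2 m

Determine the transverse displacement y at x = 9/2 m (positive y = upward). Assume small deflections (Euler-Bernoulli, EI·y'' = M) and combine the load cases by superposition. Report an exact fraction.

y(9/2) = -211/960000 m

Load 1 — applied couple M₀=5 kN·m at a=3/2 m (b=L-a=9/2):
  y_1 = (M₀x³/(6L)-M₀(x-a)²/2+C₁x)/EI  [x>a] with C₁=M₀(3b²-L²)/(6L)=55/16 = (5·(9/2)³/(6·6)-5·((9/2)-(3/2))²/2+(55/16)·(9/2))/200000 = 9/320000 m
Load 2 — point force P=20 kN at a=2 m (b=L-a=4):
  y_2 = -Pa(L-x)(2Lx-a²-x²)/(6LEI)  [x>a] = -20·2·(6-(9/2))·(2·6·(9/2)-2²-(9/2)²)/(6·6·200000) = -119/480000 m
Superposition: y = Σ y_i = -211/960000 m ≈ -0.000220 m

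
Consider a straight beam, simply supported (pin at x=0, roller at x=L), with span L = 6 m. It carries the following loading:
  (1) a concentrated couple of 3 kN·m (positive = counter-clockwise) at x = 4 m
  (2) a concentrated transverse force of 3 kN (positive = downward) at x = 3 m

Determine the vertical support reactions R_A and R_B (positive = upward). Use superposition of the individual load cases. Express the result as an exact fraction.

Load 1 — applied couple M₀=3 kN·m at a=4 m (b=L-a=2):
  R_A = M₀/L = 3/6 = 1/2 kN
  R_B = -M₀/L = -3/6 = -1/2 kN
Load 2 — point force P=3 kN at a=3 m (b=L-a=3):
  R_A = Pb/L = 3·3/6 = 3/2 kN
  R_B = Pa/L = 3·3/6 = 3/2 kN
Superposition: R_A = 2 kN, R_B = 1 kN

R_A = 2 kN, R_B = 1 kN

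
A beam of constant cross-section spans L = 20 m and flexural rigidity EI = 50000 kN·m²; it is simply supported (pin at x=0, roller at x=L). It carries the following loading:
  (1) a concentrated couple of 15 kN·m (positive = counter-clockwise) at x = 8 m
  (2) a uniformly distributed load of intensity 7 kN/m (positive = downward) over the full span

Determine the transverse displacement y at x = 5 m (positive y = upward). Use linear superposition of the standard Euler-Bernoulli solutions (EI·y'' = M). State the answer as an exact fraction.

y(5) = -2071/10000 m

Load 1 — applied couple M₀=15 kN·m at a=8 m (b=L-a=12):
  y_1 = (M₀x³/(6L)+C₁x)/EI  [x≤a] with C₁=M₀(3b²-L²)/(6L)=4 = (15·5³/(6·20)+4·5)/50000 = 57/80000 m
Load 2 — uniform load w=7 kN/m over full span:
  y_2 = -wx(L³-2Lx²+x³)/(24EI) = -7·5·(20³-2·20·5²+5³)/(24·50000) = -133/640 m
Superposition: y = Σ y_i = -2071/10000 m ≈ -0.207100 m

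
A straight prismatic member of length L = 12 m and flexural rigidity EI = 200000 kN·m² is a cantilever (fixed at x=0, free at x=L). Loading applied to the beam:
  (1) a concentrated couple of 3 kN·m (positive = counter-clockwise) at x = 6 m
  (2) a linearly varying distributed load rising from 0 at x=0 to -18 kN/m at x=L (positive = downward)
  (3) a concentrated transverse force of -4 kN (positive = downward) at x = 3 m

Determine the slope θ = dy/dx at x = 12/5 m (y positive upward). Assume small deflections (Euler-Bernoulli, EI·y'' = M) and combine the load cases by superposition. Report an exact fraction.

θ(12/5) = 279549/31250000 rad

Load 1 — applied couple M₀=3 kN·m at a=6 m (b=L-a=6):
  θ_1 = M₀x/EI  [x≤a] = 3·(12/5)/200000 = 9/250000 rad
Load 2 — triangular load w₀=-18 kN/m (0→w₀ over full span):
  θ_2 = (w₀Lx²/4-w₀L²x/3-w₀x⁴/(24L))/EI = ((-18)·12·(12/5)²/4-(-18)·12²·(12/5)/3-(-18)·(12/5)⁴/(24·12))/200000 = 68931/7812500 rad
Load 3 — point force P=-4 kN at a=3 m (b=L-a=9):
  θ_3 = -Px(2a-x)/(2EI)  [x≤a] = -(-4)·(12/5)·(2·3-(12/5))/(2·200000) = 27/312500 rad
Superposition: θ = Σ θ_i = 279549/31250000 rad ≈ 0.008946 rad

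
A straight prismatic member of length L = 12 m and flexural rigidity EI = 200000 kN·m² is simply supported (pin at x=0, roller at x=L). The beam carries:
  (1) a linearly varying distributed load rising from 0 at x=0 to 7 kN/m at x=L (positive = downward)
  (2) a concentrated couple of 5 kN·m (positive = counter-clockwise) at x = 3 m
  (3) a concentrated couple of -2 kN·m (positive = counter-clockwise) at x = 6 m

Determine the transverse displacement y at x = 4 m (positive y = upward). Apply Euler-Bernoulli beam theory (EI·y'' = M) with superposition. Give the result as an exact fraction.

y(4) = -6883/1800000 m

Load 1 — triangular load w₀=7 kN/m (0→w₀ over full span):
  y_1 = -w₀x(7L⁴-10L²x²+3x⁴)/(360LEI) = -7·4·(7·12⁴-10·12²·4²+3·4⁴)/(360·12·200000) = -112/28125 m
Load 2 — applied couple M₀=5 kN·m at a=3 m (b=L-a=9):
  y_2 = (M₀x³/(6L)-M₀(x-a)²/2+C₁x)/EI  [x>a] with C₁=M₀(3b²-L²)/(6L)=55/8 = (5·4³/(6·12)-5·(4-3)²/2+(55/8)·4)/200000 = 53/360000 m
Load 3 — applied couple M₀=-2 kN·m at a=6 m (b=L-a=6):
  y_3 = (M₀x³/(6L)+C₁x)/EI  [x≤a] with C₁=M₀(3b²-L²)/(6L)=1 = ((-2)·4³/(6·12)+1·4)/200000 = 1/90000 m
Superposition: y = Σ y_i = -6883/1800000 m ≈ -0.003824 m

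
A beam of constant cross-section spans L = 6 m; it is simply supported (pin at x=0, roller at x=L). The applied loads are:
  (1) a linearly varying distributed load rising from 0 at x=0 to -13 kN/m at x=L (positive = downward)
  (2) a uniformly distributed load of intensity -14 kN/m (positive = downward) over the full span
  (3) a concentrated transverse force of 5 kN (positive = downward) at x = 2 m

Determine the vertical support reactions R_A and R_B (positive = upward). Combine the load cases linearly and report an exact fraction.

Load 1 — triangular load w₀=-13 kN/m (0→w₀ over full span):
  R_A = w₀L/6 = (-13)·6/6 = -13 kN
  R_B = w₀L/3 = (-13)·6/3 = -26 kN
Load 2 — uniform load w=-14 kN/m over full span:
  R_A = wL/2 = (-14)·6/2 = -42 kN
  R_B = wL/2 = (-14)·6/2 = -42 kN
Load 3 — point force P=5 kN at a=2 m (b=L-a=4):
  R_A = Pb/L = 5·4/6 = 10/3 kN
  R_B = Pa/L = 5·2/6 = 5/3 kN
Superposition: R_A = -155/3 kN, R_B = -199/3 kN

R_A = -155/3 kN, R_B = -199/3 kN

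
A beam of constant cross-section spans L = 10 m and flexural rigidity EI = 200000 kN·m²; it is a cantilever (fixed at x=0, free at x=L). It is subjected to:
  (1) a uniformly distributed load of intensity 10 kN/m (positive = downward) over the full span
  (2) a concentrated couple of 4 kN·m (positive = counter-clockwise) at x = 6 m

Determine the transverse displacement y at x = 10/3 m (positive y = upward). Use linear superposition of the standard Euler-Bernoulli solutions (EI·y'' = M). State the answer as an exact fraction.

y(10/3) = -5321/486000 m

Load 1 — uniform load w=10 kN/m over full span:
  y_1 = -wx²(x²-4Lx+6L²)/(24EI) = -10·(10/3)²·((10/3)²-4·10·(10/3)+6·10²)/(24·200000) = -43/3888 m
Load 2 — applied couple M₀=4 kN·m at a=6 m (b=L-a=4):
  y_2 = M₀x²/(2EI)  [x≤a] = 4·(10/3)²/(2·200000) = 1/9000 m
Superposition: y = Σ y_i = -5321/486000 m ≈ -0.010949 m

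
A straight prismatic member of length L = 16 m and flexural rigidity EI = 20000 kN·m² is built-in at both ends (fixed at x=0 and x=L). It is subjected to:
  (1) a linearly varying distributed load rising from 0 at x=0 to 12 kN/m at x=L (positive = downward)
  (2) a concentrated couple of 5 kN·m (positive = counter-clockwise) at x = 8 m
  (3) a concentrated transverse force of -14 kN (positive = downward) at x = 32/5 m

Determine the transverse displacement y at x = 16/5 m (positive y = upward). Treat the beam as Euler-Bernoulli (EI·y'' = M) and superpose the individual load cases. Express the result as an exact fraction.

y(16/5) = -125651/9765625 m

Load 1 — triangular load w₀=12 kN/m (0→w₀ over full span):
  y_1 = -w₀x²(L-x)²(x+2L)/(120LEI) = -12·(16/5)²·(16-(16/5))²·((16/5)+2·16)/(120·16·20000) = -180224/9765625 m
Load 2 — applied couple M₀=5 kN·m at a=8 m (b=L-a=8):
  y_2 = (R_Ax³/6 - M_Ax²/2)/EI  [x≤a] with R_A=15/32, M_A=5/4 = ((15/32)·(16/5)³/6 - (5/4)·(16/5)²/2)/20000 = -3/15625 m
Load 3 — point force P=-14 kN at a=32/5 m (b=L-a=48/5):
  y_3 = -Pb²x²(3aL-(3a+b)x)/(6L³EI)  [x≤a] = -(-14)·(48/5)²·(16/5)²·(3·(32/5)·16-(3·(32/5)+(48/5))·(16/5))/(6·16³·20000) = 56448/9765625 m
Superposition: y = Σ y_i = -125651/9765625 m ≈ -0.012867 m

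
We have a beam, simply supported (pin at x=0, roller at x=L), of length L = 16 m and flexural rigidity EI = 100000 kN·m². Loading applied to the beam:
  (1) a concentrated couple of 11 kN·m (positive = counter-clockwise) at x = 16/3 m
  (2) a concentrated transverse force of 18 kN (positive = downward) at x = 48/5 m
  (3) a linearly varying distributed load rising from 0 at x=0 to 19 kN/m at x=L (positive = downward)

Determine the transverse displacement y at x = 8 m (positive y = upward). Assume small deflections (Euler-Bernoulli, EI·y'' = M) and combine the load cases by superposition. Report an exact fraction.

Load 1 — applied couple M₀=11 kN·m at a=16/3 m (b=L-a=32/3):
  y_1 = (M₀x³/(6L)-M₀(x-a)²/2+C₁x)/EI  [x>a] with C₁=M₀(3b²-L²)/(6L)=88/9 = (11·8³/(6·16)-11·(8-(16/3))²/2+(88/9)·8)/100000 = 11/11250 m
Load 2 — point force P=18 kN at a=48/5 m (b=L-a=32/5):
  y_2 = -Pbx(L²-b²-x²)/(6LEI)  [x≤a] = -18·(32/5)·8·(16²-(32/5)²-8²)/(6·16·100000) = -5664/390625 m
Load 3 — triangular load w₀=19 kN/m (0→w₀ over full span):
  y_3 = -w₀x(7L⁴-10L²x²+3x⁴)/(360LEI) = -19·8·(7·16⁴-10·16²·8²+3·8⁴)/(360·16·100000) = -152/1875 m
Superposition: y = Σ y_i = -665077/7031250 m ≈ -0.094589 m

y(8) = -665077/7031250 m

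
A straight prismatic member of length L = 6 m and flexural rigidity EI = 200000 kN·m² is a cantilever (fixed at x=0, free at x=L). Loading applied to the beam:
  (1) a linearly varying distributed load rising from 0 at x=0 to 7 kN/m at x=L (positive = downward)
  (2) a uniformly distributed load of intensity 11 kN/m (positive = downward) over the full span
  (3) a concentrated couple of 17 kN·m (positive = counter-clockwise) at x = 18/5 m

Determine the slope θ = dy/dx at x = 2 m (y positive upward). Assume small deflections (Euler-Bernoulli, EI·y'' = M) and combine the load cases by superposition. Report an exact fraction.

Load 1 — triangular load w₀=7 kN/m (0→w₀ over full span):
  θ_1 = (w₀Lx²/4-w₀L²x/3-w₀x⁴/(24L))/EI = (7·6·2²/4-7·6²·2/3-7·2⁴/(24·6))/200000 = -1141/1800000 rad
Load 2 — uniform load w=11 kN/m over full span:
  θ_2 = -wx(x²-3Lx+3L²)/(6EI) = -11·2·(2²-3·6·2+3·6²)/(6·200000) = -209/150000 rad
Load 3 — applied couple M₀=17 kN·m at a=18/5 m (b=L-a=12/5):
  θ_3 = M₀x/EI  [x≤a] = 17·2/200000 = 17/100000 rad
Superposition: θ = Σ θ_i = -3343/1800000 rad ≈ -0.001857 rad

θ(2) = -3343/1800000 rad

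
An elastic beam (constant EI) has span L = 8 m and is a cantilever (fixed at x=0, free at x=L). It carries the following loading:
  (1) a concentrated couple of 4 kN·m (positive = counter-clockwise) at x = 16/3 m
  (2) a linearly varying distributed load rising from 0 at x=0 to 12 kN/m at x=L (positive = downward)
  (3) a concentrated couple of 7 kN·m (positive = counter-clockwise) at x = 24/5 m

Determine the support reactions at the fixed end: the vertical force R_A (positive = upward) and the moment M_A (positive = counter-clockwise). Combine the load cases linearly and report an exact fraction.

Load 1 — applied couple M₀=4 kN·m at a=16/3 m (b=L-a=8/3):
  R_A = 0 kN
  M_A = -M₀ = -4 kN·m
Load 2 — triangular load w₀=12 kN/m (0→w₀ over full span):
  R_A = w₀L/2 = 12·8/2 = 48 kN
  M_A = w₀L²/3 = 12·8²/3 = 256 kN·m
Load 3 — applied couple M₀=7 kN·m at a=24/5 m (b=L-a=16/5):
  R_A = 0 kN
  M_A = -M₀ = -7 kN·m
Superposition: R_A = 48 kN, M_A = 245 kN·m

R_A = 48 kN, M_A = 245 kN·m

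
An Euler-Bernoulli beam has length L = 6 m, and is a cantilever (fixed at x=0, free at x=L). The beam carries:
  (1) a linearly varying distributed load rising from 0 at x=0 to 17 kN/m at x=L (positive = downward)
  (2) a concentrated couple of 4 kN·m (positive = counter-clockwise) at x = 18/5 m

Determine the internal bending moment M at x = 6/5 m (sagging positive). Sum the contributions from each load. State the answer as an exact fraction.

M(6/5) = -17452/125 kN·m

Load 1 — triangular load w₀=17 kN/m (0→w₀ over full span):
  M_1 = w₀Lx/2 - w₀L²/3 - w₀x³/(6L) = 17·6·(6/5)/2 - 17·6²/3 - 17·(6/5)³/(6·6) = -17952/125 kN·m
Load 2 — applied couple M₀=4 kN·m at a=18/5 m (b=L-a=12/5):
  M_2 = M₀  [x≤a] = 4 = 4 kN·m
Superposition: M = Σ M_i = -17452/125 kN·m ≈ -139.616000 kN·m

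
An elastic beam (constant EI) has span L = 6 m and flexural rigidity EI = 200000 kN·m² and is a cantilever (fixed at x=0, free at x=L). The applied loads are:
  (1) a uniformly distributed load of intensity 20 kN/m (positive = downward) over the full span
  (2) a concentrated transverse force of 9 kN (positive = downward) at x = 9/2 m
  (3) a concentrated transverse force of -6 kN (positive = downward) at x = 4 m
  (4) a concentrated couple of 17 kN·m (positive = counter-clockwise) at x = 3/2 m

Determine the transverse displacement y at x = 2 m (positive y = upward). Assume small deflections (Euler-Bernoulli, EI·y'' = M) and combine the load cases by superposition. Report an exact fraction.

y(2) = -13691/4800000 m

Load 1 — uniform load w=20 kN/m over full span:
  y_1 = -wx²(x²-4Lx+6L²)/(24EI) = -20·2²·(2²-4·6·2+6·6²)/(24·200000) = -43/15000 m
Load 2 — point force P=9 kN at a=9/2 m (b=L-a=3/2):
  y_2 = -Px²(3a-x)/(6EI)  [x≤a] = -9·2²·(3·(9/2)-2)/(6·200000) = -69/200000 m
Load 3 — point force P=-6 kN at a=4 m (b=L-a=2):
  y_3 = -Px²(3a-x)/(6EI)  [x≤a] = -(-6)·2²·(3·4-2)/(6·200000) = 1/5000 m
Load 4 — applied couple M₀=17 kN·m at a=3/2 m (b=L-a=9/2):
  y_4 = M₀a(2x-a)/(2EI)  [x>a] = 17·(3/2)·(2·2-(3/2))/(2·200000) = 51/320000 m
Superposition: y = Σ y_i = -13691/4800000 m ≈ -0.002852 m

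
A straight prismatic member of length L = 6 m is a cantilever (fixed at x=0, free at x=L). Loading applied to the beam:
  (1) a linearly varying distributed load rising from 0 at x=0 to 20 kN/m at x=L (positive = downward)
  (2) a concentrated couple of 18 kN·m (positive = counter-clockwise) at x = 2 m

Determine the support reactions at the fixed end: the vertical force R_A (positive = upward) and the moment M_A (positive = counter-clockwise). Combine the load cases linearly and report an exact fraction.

R_A = 60 kN, M_A = 222 kN·m

Load 1 — triangular load w₀=20 kN/m (0→w₀ over full span):
  R_A = w₀L/2 = 20·6/2 = 60 kN
  M_A = w₀L²/3 = 20·6²/3 = 240 kN·m
Load 2 — applied couple M₀=18 kN·m at a=2 m (b=L-a=4):
  R_A = 0 kN
  M_A = -M₀ = -18 kN·m
Superposition: R_A = 60 kN, M_A = 222 kN·m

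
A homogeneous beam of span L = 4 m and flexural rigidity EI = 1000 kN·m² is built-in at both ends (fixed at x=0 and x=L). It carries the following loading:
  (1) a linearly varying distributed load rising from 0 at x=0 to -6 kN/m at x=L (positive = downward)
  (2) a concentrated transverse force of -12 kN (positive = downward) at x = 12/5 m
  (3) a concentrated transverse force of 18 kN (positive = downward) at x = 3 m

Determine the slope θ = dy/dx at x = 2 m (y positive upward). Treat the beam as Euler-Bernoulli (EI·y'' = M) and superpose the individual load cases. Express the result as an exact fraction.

θ(2) = -157/1000000 rad

Load 1 — triangular load w₀=-6 kN/m (0→w₀ over full span):
  θ_1 = -w₀(2x(L-x)(L-2x)(x+2L)+x²(L-x)²)/(120LEI) = -(-6)·(2·2·(4-2)·(4-2·2)·(2+2·4)+2²·(4-2)²)/(120·4·1000) = 1/5000 rad
Load 2 — point force P=-12 kN at a=12/5 m (b=L-a=8/5):
  θ_2 = -Pb²x(2aL-(3a+b)x)/(2L³EI)  [x≤a] = -(-12)·(8/5)²·2·(2·(12/5)·4-(3·(12/5)+(8/5))·2)/(2·4³·1000) = 12/15625 rad
Load 3 — point force P=18 kN at a=3 m (b=L-a=1):
  θ_3 = -Pb²x(2aL-(3a+b)x)/(2L³EI)  [x≤a] = -18·1²·2·(2·3·4-(3·3+1)·2)/(2·4³·1000) = -9/8000 rad
Superposition: θ = Σ θ_i = -157/1000000 rad ≈ -0.000157 rad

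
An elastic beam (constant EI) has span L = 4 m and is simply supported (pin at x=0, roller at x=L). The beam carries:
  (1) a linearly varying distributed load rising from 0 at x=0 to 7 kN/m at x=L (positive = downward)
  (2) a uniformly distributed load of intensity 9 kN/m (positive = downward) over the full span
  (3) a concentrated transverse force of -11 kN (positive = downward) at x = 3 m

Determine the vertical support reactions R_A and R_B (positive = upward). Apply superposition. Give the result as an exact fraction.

Load 1 — triangular load w₀=7 kN/m (0→w₀ over full span):
  R_A = w₀L/6 = 7·4/6 = 14/3 kN
  R_B = w₀L/3 = 7·4/3 = 28/3 kN
Load 2 — uniform load w=9 kN/m over full span:
  R_A = wL/2 = 9·4/2 = 18 kN
  R_B = wL/2 = 9·4/2 = 18 kN
Load 3 — point force P=-11 kN at a=3 m (b=L-a=1):
  R_A = Pb/L = (-11)·1/4 = -11/4 kN
  R_B = Pa/L = (-11)·3/4 = -33/4 kN
Superposition: R_A = 239/12 kN, R_B = 229/12 kN

R_A = 239/12 kN, R_B = 229/12 kN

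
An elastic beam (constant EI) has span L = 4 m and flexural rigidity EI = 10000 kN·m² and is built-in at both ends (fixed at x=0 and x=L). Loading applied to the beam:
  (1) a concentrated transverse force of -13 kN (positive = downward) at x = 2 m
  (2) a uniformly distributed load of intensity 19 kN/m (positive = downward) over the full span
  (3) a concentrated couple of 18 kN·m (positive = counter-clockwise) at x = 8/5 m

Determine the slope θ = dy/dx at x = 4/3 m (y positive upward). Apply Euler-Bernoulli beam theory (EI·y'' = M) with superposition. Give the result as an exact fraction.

θ(4/3) = -1759/10125000 rad

Load 1 — point force P=-13 kN at a=2 m (b=L-a=2):
  θ_1 = -Pb²x(2aL-(3a+b)x)/(2L³EI)  [x≤a] = -(-13)·2²·(4/3)·(2·2·4-(3·2+2)·(4/3))/(2·4³·10000) = 13/45000 rad
Load 2 — uniform load w=19 kN/m over full span:
  θ_2 = -wx(L-x)(L-2x)/(12EI) = -19·(4/3)·(4-(4/3))·(4-2·(4/3))/(12·10000) = -38/50625 rad
Load 3 — applied couple M₀=18 kN·m at a=8/5 m (b=L-a=12/5):
  θ_3 = (R_Ax²/2 - M_Ax)/EI  [x≤a] with R_A=162/25, M_A=54/25 = ((162/25)·(4/3)²/2 - (54/25)·(4/3))/10000 = 9/31250 rad
Superposition: θ = Σ θ_i = -1759/10125000 rad ≈ -0.000174 rad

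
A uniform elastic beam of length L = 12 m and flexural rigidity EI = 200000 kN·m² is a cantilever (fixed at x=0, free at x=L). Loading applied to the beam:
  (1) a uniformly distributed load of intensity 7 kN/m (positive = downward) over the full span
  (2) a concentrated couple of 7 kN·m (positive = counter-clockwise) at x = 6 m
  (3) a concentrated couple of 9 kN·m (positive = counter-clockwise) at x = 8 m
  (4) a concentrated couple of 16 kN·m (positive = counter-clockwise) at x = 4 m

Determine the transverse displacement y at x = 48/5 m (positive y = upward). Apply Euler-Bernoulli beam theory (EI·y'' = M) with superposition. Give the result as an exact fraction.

Load 1 — uniform load w=7 kN/m over full span:
  y_1 = -wx²(x²-4Lx+6L²)/(24EI) = -7·(48/5)²·((48/5)²-4·12·(48/5)+6·12²)/(24·200000) = -130032/1953125 m
Load 2 — applied couple M₀=7 kN·m at a=6 m (b=L-a=6):
  y_2 = M₀a(2x-a)/(2EI)  [x>a] = 7·6·(2·(48/5)-6)/(2·200000) = 693/500000 m
Load 3 — applied couple M₀=9 kN·m at a=8 m (b=L-a=4):
  y_3 = M₀a(2x-a)/(2EI)  [x>a] = 9·8·(2·(48/5)-8)/(2·200000) = 63/31250 m
Load 4 — applied couple M₀=16 kN·m at a=4 m (b=L-a=8):
  y_4 = M₀a(2x-a)/(2EI)  [x>a] = 16·4·(2·(48/5)-4)/(2·200000) = 38/15625 m
Superposition: y = Σ y_i = -3796399/62500000 m ≈ -0.060742 m

y(48/5) = -3796399/62500000 m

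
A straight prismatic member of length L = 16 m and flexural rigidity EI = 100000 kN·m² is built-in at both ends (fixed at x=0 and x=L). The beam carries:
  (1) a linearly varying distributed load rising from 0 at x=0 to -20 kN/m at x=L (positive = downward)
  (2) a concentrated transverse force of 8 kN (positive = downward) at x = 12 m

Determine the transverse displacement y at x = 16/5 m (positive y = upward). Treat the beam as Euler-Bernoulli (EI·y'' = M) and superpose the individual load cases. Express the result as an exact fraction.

Load 1 — triangular load w₀=-20 kN/m (0→w₀ over full span):
  y_1 = -w₀x²(L-x)²(x+2L)/(120LEI) = -(-20)·(16/5)²·(16-(16/5))²·((16/5)+2·16)/(120·16·100000) = 180224/29296875 m
Load 2 — point force P=8 kN at a=12 m (b=L-a=4):
  y_2 = -Pb²x²(3aL-(3a+b)x)/(6L³EI)  [x≤a] = -8·4²·(16/5)²·(3·12·16-(3·12+4)·(16/5))/(6·16³·100000) = -56/234375 m
Superposition: y = Σ y_i = 173224/29296875 m ≈ 0.005913 m

y(16/5) = 173224/29296875 m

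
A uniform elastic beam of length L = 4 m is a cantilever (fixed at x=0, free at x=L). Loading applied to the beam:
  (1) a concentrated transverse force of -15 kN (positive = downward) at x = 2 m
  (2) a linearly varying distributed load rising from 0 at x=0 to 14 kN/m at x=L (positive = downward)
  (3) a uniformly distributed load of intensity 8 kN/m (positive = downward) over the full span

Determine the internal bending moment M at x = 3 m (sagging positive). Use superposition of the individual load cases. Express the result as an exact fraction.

M(3) = -125/12 kN·m

Load 1 — point force P=-15 kN at a=2 m (b=L-a=2):
  M_1 = 0  [x>a] = 0 kN·m
Load 2 — triangular load w₀=14 kN/m (0→w₀ over full span):
  M_2 = w₀Lx/2 - w₀L²/3 - w₀x³/(6L) = 14·4·3/2 - 14·4²/3 - 14·3³/(6·4) = -77/12 kN·m
Load 3 — uniform load w=8 kN/m over full span:
  M_3 = -w(L-x)²/2 = -8·(4-3)²/2 = -4 kN·m
Superposition: M = Σ M_i = -125/12 kN·m ≈ -10.416667 kN·m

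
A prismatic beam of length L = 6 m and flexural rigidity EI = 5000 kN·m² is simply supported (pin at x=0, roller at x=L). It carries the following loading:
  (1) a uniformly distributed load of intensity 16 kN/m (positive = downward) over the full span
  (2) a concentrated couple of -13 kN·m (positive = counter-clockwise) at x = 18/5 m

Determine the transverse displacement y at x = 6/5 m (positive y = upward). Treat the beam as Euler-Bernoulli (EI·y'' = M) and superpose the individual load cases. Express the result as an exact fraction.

y(6/5) = -11943/390625 m

Load 1 — uniform load w=16 kN/m over full span:
  y_1 = -wx(L³-2Lx²+x³)/(24EI) = -16·(6/5)·(6³-2·6·(6/5)²+(6/5)³)/(24·5000) = -12528/390625 m
Load 2 — applied couple M₀=-13 kN·m at a=18/5 m (b=L-a=12/5):
  y_2 = (M₀x³/(6L)+C₁x)/EI  [x≤a] with C₁=M₀(3b²-L²)/(6L)=169/25 = ((-13)·(6/5)³/(6·6)+(169/25)·(6/5))/5000 = 117/78125 m
Superposition: y = Σ y_i = -11943/390625 m ≈ -0.030574 m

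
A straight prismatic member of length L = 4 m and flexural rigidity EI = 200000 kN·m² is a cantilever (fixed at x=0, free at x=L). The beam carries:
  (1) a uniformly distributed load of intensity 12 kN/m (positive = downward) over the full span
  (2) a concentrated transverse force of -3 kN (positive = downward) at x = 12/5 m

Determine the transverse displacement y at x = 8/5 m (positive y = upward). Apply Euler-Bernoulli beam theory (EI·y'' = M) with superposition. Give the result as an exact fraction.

y(8/5) = -842/1953125 m

Load 1 — uniform load w=12 kN/m over full span:
  y_1 = -wx²(x²-4Lx+6L²)/(24EI) = -12·(8/5)²·((8/5)²-4·4·(8/5)+6·4²)/(24·200000) = -912/1953125 m
Load 2 — point force P=-3 kN at a=12/5 m (b=L-a=8/5):
  y_2 = -Px²(3a-x)/(6EI)  [x≤a] = -(-3)·(8/5)²·(3·(12/5)-(8/5))/(6·200000) = 14/390625 m
Superposition: y = Σ y_i = -842/1953125 m ≈ -0.000431 m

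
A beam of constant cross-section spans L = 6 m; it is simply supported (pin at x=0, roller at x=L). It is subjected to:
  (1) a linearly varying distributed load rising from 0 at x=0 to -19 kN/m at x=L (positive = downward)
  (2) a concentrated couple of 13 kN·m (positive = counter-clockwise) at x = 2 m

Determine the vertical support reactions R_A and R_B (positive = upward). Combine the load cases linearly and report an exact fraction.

Load 1 — triangular load w₀=-19 kN/m (0→w₀ over full span):
  R_A = w₀L/6 = (-19)·6/6 = -19 kN
  R_B = w₀L/3 = (-19)·6/3 = -38 kN
Load 2 — applied couple M₀=13 kN·m at a=2 m (b=L-a=4):
  R_A = M₀/L = 13/6 kN
  R_B = -M₀/L = -13/6 kN
Superposition: R_A = -101/6 kN, R_B = -241/6 kN

R_A = -101/6 kN, R_B = -241/6 kN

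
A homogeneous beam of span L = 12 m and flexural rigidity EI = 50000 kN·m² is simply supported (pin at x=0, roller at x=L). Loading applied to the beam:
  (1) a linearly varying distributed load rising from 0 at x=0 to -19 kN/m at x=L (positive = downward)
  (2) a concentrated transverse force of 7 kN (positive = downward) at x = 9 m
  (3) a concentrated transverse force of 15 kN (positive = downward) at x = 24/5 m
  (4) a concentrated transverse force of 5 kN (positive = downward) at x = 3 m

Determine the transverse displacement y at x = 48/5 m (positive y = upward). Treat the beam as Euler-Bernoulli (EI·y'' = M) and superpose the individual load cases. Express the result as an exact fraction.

Load 1 — triangular load w₀=-19 kN/m (0→w₀ over full span):
  y_1 = -w₀x(7L⁴-10L²x²+3x⁴)/(360LEI) = -(-19)·(48/5)·(7·12⁴-10·12²·(48/5)²+3·(48/5)⁴)/(360·12·50000) = 1563624/48828125 m
Load 2 — point force P=7 kN at a=9 m (b=L-a=3):
  y_2 = -Pa(L-x)(2Lx-a²-x²)/(6LEI)  [x>a] = -7·9·(12-(48/5))·(2·12·(48/5)-9²-(48/5)²)/(6·12·50000) = -30051/12500000 m
Load 3 — point force P=15 kN at a=24/5 m (b=L-a=36/5):
  y_3 = -Pa(L-x)(2Lx-a²-x²)/(6LEI)  [x>a] = -15·(24/5)·(12-(48/5))·(2·12·(48/5)-(24/5)²-(48/5)²)/(6·12·50000) = -432/78125 m
Load 4 — point force P=5 kN at a=3 m (b=L-a=9):
  y_4 = -Pa(L-x)(2Lx-a²-x²)/(6LEI)  [x>a] = -5·3·(12-(48/5))·(2·12·(48/5)-3²-(48/5)²)/(6·12·50000) = -3231/2500000 m
Superposition: y = Σ y_i = 17810109/781250000 m ≈ 0.022797 m

y(48/5) = 17810109/781250000 m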